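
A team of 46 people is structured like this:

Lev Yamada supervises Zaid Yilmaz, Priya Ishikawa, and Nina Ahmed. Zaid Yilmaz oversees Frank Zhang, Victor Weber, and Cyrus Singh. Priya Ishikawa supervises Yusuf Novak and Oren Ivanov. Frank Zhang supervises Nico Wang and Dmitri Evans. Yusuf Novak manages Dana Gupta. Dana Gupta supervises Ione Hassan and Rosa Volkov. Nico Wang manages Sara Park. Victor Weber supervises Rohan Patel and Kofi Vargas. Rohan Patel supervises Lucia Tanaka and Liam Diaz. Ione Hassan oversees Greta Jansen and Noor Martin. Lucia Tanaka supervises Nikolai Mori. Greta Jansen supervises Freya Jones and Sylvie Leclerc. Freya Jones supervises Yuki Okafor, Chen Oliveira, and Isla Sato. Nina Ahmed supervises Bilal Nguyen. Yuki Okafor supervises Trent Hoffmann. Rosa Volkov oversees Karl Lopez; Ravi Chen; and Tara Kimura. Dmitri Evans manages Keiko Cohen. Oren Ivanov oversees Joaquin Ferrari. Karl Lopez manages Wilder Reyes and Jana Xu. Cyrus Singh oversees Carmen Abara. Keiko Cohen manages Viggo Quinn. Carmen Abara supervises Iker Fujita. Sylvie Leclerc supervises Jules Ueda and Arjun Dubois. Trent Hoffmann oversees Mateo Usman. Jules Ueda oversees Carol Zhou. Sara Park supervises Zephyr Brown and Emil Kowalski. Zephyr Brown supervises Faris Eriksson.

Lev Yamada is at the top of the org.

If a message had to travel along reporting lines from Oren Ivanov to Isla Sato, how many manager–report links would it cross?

Oren Ivanov is 1 level below Priya Ishikawa, and Isla Sato is 6 levels below Priya Ishikawa (their lowest common manager). The shortest path runs up from Oren Ivanov to Priya Ishikawa and back down to Isla Sato: 1 + 6 = 7 links.

7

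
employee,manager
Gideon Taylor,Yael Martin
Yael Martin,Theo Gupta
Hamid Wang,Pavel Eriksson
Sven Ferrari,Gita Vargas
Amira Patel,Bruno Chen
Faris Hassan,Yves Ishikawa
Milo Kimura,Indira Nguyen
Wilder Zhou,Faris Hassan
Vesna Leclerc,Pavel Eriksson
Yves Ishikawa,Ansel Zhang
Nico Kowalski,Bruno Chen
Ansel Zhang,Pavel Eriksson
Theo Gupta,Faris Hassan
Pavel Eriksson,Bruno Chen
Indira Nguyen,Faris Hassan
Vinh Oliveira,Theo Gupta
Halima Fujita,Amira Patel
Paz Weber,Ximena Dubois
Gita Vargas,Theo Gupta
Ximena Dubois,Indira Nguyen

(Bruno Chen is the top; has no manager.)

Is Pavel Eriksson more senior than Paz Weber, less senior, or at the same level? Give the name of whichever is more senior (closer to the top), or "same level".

Pavel Eriksson

Pavel Eriksson is 1 level below Bruno Chen; Paz Weber is 7. Pavel Eriksson is higher.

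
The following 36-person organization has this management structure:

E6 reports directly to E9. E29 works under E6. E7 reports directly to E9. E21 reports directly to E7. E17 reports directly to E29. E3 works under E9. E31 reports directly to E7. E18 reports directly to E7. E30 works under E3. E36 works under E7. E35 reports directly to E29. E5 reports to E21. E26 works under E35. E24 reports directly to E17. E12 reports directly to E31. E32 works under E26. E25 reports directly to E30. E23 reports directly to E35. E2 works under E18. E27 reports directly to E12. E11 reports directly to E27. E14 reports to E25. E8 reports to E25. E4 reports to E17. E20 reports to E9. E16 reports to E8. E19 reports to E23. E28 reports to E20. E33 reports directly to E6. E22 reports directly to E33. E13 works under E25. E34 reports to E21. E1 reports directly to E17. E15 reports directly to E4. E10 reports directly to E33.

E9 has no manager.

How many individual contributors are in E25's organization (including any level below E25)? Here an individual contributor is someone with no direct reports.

The people in E25's organization with no one reporting to them are E13, E16, E14. That is 3.

3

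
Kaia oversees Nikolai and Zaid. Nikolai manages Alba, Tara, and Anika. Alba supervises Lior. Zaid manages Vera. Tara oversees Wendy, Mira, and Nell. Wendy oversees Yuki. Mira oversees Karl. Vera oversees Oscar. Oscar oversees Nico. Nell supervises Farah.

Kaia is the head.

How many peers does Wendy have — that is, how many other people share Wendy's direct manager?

2

Wendy reports to Tara. Tara's other direct reports are Mira, Nell — 2 peers.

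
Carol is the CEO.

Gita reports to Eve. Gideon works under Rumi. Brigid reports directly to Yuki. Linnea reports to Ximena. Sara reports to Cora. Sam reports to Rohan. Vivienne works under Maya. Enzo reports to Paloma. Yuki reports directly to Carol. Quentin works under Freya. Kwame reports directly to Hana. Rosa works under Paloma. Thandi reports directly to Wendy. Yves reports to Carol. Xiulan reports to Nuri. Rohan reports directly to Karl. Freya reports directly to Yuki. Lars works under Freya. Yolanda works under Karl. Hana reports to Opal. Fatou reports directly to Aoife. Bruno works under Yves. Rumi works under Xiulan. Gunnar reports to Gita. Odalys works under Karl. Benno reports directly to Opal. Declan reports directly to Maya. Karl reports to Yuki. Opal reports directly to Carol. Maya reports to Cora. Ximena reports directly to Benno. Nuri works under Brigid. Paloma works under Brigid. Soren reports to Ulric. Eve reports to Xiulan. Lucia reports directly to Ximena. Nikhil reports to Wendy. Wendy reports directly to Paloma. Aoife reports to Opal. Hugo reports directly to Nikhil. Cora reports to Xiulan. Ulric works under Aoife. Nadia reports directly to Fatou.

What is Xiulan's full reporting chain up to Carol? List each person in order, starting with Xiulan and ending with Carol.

Xiulan reports to Nuri. Nuri reports to Brigid. Brigid reports to Yuki. Yuki reports to Carol. Carol is at the top.

Xiulan -> Nuri -> Brigid -> Yuki -> Carol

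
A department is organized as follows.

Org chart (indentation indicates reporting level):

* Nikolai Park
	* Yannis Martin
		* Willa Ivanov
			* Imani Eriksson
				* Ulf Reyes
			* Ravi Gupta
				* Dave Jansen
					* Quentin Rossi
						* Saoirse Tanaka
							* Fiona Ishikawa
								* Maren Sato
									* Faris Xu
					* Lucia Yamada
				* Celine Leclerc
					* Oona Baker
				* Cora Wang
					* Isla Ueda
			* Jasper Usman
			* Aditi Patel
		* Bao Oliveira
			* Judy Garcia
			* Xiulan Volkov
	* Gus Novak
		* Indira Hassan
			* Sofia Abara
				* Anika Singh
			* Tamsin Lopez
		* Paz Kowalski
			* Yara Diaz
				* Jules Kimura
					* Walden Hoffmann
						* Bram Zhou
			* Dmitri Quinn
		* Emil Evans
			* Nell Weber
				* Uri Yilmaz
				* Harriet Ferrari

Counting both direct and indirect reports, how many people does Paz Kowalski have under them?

Paz Kowalski directly manages Yara Diaz, Dmitri Quinn. Under Yara Diaz: Jules Kimura, Walden Hoffmann, Bram Zhou (3). Dmitri Quinn has no reports. So Paz Kowalski's organization is 2 direct reports plus everyone under them: 4 + 1 = 5.

5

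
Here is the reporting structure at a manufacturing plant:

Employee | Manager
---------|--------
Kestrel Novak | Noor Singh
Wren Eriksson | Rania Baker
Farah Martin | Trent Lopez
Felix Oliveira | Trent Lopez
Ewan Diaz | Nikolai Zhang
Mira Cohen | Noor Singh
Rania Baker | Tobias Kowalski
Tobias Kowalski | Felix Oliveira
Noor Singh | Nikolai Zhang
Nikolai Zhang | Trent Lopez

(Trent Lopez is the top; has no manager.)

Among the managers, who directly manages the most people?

Trent Lopez

Direct-report counts: Trent Lopez has 3; Nikolai Zhang has 2; Noor Singh has 2; Felix Oliveira has 1; Tobias Kowalski has 1; Rania Baker has 1. The largest is 3, held by Trent Lopez.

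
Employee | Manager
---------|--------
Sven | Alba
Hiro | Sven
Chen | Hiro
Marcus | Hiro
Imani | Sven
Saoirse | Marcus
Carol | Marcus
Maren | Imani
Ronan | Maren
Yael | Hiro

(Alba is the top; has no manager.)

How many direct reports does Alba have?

1

Alba directly manages Sven. That is 1 direct report.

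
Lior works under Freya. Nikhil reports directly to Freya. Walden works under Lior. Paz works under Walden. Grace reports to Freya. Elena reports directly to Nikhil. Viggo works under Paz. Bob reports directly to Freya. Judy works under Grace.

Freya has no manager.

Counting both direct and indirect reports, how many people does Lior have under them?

Lior directly manages Walden. Under Walden: Paz, Viggo (2). That's 3 in total.

3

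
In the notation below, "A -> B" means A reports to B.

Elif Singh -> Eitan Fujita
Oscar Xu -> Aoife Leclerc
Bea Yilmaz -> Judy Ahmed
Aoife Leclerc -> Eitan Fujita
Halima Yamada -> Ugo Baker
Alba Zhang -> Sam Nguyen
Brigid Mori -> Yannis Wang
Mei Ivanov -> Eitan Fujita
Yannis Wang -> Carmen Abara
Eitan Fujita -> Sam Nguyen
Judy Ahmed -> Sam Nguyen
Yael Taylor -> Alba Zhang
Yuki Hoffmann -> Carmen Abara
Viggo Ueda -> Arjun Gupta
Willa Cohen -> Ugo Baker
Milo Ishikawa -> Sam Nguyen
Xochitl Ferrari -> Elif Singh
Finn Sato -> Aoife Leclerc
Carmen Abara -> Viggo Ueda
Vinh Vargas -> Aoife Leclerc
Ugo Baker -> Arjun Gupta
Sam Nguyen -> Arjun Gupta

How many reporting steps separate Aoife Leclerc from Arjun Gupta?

Chain from Aoife Leclerc up to Arjun Gupta: Aoife Leclerc → Eitan Fujita → Sam Nguyen → Arjun Gupta. That is 3 steps up, so Aoife Leclerc is 3 levels below Arjun Gupta.

3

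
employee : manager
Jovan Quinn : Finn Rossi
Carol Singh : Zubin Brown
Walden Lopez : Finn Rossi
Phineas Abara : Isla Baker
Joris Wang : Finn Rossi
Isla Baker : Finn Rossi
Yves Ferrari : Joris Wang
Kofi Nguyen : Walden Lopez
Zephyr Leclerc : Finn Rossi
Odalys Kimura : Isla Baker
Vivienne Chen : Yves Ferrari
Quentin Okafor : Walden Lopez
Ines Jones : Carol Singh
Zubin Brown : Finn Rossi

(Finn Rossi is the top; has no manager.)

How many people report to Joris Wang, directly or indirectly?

2

Joris Wang directly manages Yves Ferrari. Under Yves Ferrari: Vivienne Chen (1). That's 2 in total.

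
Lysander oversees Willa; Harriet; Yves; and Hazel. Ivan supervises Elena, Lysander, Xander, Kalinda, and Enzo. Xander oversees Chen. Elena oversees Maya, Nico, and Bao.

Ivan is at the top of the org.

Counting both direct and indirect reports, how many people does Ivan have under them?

Ivan directly manages Elena, Lysander, Xander, Kalinda, Enzo. Under Elena: Bao, Maya, Nico (3). Under Lysander: Harriet, Yves, Hazel, Willa (4). Under Xander: Chen (1). Kalinda has no reports. Enzo has no reports. So Ivan's organization is 5 direct reports plus everyone under them: 4 + 5 + 2 + 1 + 1 = 13.

13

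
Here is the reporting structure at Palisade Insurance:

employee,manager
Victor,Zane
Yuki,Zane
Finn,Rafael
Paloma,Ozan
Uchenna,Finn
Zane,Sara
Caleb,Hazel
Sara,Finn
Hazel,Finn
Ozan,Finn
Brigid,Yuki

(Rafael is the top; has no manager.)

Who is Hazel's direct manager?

Hazel reports directly to Finn.

Finn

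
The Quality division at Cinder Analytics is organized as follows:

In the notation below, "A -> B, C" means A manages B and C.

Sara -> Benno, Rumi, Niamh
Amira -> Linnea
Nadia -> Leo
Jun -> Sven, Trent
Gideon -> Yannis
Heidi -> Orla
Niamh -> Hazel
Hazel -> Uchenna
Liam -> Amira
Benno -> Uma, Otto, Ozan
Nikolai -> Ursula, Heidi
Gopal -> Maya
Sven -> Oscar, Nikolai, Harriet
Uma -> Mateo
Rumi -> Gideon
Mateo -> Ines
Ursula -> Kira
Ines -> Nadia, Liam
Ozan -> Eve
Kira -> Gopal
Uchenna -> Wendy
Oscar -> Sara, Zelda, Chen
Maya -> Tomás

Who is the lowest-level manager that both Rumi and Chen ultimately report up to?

Oscar

Rumi's chain of managers is Sara, Oscar, Sven, Jun. Chen's chain of managers is Oscar, Sven, Jun. The first manager that appears in both chains is Oscar.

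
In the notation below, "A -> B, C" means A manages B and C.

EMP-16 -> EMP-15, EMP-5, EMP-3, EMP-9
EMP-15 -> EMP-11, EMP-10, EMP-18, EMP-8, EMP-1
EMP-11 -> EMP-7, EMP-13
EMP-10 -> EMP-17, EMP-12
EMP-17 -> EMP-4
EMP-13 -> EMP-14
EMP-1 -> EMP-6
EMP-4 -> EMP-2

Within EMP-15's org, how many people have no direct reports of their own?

The people in EMP-15's organization with no one reporting to them are EMP-6, EMP-8, EMP-18, EMP-12, EMP-2, EMP-14, EMP-7. That is 7.

7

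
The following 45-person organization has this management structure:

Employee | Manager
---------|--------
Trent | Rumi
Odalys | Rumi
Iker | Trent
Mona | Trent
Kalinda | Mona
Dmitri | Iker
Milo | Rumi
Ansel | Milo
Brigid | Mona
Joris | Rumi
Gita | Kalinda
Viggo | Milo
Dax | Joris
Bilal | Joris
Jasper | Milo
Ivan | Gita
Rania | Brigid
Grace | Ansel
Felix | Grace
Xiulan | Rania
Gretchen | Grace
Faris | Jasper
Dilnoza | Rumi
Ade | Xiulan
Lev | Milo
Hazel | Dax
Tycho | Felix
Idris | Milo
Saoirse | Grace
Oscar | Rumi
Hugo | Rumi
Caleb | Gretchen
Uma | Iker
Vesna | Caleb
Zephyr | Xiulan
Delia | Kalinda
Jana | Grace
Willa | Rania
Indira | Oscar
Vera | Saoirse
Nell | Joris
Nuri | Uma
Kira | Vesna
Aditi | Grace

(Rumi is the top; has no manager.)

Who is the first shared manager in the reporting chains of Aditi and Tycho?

Grace

Aditi's chain of managers is Grace, Ansel, Milo, Rumi. Tycho's chain of managers is Felix, Grace, Ansel, Milo, Rumi. The first manager that appears in both chains is Grace.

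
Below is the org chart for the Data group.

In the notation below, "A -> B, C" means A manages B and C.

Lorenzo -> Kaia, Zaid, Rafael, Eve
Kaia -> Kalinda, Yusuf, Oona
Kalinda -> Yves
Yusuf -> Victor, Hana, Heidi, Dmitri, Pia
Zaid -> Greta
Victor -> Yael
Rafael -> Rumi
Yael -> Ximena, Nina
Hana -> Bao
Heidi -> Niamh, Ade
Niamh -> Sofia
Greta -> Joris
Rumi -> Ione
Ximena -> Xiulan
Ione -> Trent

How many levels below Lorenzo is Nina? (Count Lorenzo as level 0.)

5

Chain from Nina up to Lorenzo: Nina → Yael → Victor → Yusuf → Kaia → Lorenzo. That is 5 steps up, so Nina is 5 levels below Lorenzo.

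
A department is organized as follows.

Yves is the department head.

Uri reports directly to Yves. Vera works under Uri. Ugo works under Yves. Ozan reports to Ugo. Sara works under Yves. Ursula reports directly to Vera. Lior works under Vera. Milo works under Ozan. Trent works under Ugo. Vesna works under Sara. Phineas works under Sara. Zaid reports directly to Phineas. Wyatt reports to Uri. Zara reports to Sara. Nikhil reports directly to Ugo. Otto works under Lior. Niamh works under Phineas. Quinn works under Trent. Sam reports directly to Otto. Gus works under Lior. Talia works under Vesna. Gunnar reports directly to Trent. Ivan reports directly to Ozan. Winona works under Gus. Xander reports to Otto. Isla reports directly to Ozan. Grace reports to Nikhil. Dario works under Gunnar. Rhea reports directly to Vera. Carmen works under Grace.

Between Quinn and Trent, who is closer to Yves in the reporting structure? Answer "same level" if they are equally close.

Quinn is 3 levels below Yves; Trent is 2. Trent is higher.

Trent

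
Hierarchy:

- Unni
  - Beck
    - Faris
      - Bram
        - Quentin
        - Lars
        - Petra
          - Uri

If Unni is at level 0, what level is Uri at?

Chain from Uri up to Unni: Uri → Petra → Bram → Faris → Beck → Unni. That is 5 steps up, so Uri is 5 levels below Unni.

5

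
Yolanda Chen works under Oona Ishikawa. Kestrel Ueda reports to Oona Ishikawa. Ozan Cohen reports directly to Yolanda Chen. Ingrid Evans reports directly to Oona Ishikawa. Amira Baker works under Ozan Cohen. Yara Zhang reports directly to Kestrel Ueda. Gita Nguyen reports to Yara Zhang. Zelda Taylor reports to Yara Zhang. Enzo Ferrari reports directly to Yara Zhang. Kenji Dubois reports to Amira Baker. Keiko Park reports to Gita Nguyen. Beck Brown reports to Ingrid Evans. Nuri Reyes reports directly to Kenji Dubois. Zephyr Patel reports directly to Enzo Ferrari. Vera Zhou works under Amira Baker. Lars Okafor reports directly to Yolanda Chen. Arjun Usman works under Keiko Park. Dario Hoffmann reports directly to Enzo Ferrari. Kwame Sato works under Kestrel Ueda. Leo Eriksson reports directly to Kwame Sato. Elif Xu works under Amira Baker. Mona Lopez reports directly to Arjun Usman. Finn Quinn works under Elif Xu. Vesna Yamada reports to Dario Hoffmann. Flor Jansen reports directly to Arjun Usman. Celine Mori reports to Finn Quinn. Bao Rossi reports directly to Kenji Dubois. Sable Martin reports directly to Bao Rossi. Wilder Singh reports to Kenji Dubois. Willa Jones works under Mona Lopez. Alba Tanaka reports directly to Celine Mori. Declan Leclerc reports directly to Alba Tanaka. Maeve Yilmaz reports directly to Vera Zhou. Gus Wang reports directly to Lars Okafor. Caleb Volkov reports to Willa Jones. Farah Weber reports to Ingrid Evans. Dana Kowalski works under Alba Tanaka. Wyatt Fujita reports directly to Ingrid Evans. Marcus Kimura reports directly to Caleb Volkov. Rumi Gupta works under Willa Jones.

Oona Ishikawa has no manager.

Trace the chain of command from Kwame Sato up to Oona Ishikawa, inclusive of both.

Kwame Sato -> Kestrel Ueda -> Oona Ishikawa

Kwame Sato reports to Kestrel Ueda. Kestrel Ueda reports to Oona Ishikawa. Oona Ishikawa is at the top.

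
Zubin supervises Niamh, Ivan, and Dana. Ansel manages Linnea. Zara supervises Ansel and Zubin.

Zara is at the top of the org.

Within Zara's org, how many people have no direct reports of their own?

4

The people in Zara's organization with no one reporting to them are Dana, Ivan, Niamh, Linnea. That is 4.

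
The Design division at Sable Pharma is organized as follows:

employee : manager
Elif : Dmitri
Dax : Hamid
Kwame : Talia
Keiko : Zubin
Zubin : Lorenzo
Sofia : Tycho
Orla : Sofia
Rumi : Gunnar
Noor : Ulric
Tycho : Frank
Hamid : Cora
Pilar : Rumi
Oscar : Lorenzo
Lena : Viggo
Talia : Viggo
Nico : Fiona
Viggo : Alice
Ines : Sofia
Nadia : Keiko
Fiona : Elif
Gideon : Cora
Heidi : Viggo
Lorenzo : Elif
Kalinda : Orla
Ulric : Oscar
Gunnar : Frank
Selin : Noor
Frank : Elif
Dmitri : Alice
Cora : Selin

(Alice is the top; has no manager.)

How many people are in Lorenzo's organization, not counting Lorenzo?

Lorenzo directly manages Oscar, Zubin. Under Oscar: Ulric, Noor, Selin, Cora, Hamid, Dax, Gideon (7). Under Zubin: Keiko, Nadia (2). So Lorenzo's organization is 2 direct reports plus everyone under them: 8 + 3 = 11.

11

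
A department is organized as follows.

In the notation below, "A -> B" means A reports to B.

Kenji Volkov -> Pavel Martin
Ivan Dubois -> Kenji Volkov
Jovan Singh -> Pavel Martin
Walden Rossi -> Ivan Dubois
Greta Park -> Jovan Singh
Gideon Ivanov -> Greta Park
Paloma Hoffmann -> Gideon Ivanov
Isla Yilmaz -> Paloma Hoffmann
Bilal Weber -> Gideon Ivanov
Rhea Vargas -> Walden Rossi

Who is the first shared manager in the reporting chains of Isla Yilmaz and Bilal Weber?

Isla Yilmaz's chain of managers is Paloma Hoffmann, Gideon Ivanov, Greta Park, Jovan Singh, Pavel Martin. Bilal Weber's chain of managers is Gideon Ivanov, Greta Park, Jovan Singh, Pavel Martin. The first manager that appears in both chains is Gideon Ivanov.

Gideon Ivanov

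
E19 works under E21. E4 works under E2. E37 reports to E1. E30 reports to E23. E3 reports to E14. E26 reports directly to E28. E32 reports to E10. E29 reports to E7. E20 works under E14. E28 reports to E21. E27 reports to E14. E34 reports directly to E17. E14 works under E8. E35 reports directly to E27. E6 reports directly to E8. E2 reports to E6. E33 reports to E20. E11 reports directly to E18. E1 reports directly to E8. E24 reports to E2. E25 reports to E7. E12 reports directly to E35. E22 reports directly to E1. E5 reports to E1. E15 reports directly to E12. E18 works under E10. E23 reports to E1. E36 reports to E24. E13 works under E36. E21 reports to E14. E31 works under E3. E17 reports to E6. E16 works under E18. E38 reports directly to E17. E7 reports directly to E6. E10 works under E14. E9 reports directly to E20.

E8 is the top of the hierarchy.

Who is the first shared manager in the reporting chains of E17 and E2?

E17's chain of managers is E6, E8. E2's chain of managers is E6, E8. The first manager that appears in both chains is E6.

E6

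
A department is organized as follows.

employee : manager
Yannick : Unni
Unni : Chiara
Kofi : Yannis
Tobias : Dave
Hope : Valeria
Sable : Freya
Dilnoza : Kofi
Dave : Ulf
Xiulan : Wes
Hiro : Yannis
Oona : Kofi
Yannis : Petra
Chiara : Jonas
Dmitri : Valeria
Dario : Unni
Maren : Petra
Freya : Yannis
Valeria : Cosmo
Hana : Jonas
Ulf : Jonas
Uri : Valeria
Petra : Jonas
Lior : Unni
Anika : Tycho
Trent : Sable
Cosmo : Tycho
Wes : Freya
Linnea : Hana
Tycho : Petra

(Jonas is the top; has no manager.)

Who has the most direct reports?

Jonas

Direct-report counts: Jonas has 4; Hana has 1; Ulf has 1; Dave has 1; Chiara has 1; Unni has 3; Petra has 3; Yannis has 3; Kofi has 2; Freya has 2; Wes has 1; Sable has 1; Tycho has 2; Cosmo has 1; Valeria has 3. The largest is 4, held by Jonas.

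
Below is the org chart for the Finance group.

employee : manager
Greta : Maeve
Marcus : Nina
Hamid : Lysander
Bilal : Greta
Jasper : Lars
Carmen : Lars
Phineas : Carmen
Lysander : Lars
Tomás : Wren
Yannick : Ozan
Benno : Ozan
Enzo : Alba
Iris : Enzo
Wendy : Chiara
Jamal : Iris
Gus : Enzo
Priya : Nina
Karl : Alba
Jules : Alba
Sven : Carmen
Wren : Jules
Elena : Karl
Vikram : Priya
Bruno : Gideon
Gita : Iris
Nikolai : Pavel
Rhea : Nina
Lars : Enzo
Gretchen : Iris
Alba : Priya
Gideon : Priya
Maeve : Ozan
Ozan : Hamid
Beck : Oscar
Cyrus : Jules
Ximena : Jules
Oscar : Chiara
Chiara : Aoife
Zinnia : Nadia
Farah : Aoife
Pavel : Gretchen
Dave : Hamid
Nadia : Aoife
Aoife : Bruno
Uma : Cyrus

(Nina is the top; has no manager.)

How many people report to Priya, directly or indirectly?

42

Priya directly manages Alba, Gideon, Vikram. Under Alba: Jules, Ximena, Cyrus, Uma, Wren, Tomás, Enzo, Gus, Lars, Jasper, Carmen, Sven, Phineas, Lysander, Hamid, Dave, Ozan, Maeve, Greta, Bilal, Benno, Yannick, Iris, Jamal, Gretchen, Pavel, Nikolai, Gita, Karl, Elena (30). Under Gideon: Bruno, Aoife, Chiara, Wendy, Oscar, Beck, Nadia, Zinnia, Farah (9). Vikram has no reports. So Priya's organization is 3 direct reports plus everyone under them: 31 + 10 + 1 = 42.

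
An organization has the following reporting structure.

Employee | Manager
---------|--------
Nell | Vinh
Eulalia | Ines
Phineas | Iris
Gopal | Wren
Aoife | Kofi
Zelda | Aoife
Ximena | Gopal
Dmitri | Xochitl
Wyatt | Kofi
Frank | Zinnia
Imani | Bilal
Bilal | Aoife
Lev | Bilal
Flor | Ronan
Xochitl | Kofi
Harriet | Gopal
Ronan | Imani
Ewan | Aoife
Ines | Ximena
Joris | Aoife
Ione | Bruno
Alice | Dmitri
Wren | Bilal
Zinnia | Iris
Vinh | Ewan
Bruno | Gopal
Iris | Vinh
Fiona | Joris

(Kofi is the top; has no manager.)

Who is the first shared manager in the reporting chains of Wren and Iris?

Wren's chain of managers is Bilal, Aoife, Kofi. Iris's chain of managers is Vinh, Ewan, Aoife, Kofi. The first manager that appears in both chains is Aoife.

Aoife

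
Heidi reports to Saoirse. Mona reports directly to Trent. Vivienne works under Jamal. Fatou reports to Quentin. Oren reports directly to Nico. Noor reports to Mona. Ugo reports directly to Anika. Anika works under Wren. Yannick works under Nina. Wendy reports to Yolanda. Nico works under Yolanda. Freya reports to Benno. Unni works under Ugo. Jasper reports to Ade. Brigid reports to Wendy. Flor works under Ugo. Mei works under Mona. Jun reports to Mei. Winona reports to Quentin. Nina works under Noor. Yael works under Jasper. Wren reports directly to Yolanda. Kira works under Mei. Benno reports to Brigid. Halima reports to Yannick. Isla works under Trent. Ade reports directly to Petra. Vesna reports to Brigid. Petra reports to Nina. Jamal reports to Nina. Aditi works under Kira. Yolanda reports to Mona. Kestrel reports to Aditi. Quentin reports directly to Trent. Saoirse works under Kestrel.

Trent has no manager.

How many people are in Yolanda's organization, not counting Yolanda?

12

Yolanda directly manages Wren, Nico, Wendy. Under Wren: Anika, Ugo, Unni, Flor (4). Under Nico: Oren (1). Under Wendy: Brigid, Benno, Freya, Vesna (4). So Yolanda's organization is 3 direct reports plus everyone under them: 5 + 2 + 5 = 12.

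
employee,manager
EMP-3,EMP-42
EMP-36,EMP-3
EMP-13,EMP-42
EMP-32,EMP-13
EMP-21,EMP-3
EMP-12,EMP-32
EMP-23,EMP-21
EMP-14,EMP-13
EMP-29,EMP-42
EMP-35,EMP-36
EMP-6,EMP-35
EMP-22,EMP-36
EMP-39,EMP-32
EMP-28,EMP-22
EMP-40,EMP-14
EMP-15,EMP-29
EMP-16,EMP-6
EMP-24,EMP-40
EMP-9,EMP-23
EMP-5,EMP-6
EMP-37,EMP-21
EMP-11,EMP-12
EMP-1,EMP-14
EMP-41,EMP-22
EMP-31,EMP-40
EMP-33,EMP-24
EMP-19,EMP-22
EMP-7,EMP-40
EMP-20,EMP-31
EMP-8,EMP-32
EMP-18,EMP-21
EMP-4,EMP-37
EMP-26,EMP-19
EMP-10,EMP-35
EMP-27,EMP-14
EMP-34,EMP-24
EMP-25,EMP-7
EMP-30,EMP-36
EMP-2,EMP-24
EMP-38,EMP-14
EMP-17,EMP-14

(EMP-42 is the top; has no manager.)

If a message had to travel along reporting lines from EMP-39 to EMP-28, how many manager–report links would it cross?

EMP-39 is 3 levels below EMP-42, and EMP-28 is 4 levels below EMP-42 (their lowest common manager). The shortest path runs up from EMP-39 to EMP-42 and back down to EMP-28: 3 + 4 = 7 links.

7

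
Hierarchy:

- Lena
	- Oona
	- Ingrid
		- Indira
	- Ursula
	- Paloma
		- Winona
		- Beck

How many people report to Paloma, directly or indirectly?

2

Paloma directly manages Winona, Beck. Winona has no reports. Beck has no reports. So Paloma's organization is 2 direct reports plus everyone under them: 1 + 1 = 2.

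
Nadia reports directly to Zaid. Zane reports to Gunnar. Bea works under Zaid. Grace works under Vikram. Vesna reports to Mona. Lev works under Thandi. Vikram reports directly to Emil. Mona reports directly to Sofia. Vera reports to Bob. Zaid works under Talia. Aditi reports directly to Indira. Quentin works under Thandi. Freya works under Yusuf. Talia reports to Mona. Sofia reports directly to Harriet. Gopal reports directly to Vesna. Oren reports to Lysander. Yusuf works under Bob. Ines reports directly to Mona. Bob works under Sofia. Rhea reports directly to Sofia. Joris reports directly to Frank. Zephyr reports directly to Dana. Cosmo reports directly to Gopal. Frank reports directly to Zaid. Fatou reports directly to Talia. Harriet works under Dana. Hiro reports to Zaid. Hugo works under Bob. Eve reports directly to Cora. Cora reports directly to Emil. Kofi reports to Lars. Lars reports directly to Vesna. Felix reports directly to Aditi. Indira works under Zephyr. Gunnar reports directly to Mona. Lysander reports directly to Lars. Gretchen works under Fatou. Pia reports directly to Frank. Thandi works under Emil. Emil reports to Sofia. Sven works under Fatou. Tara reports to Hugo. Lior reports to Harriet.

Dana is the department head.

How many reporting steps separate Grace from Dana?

5

Chain from Grace up to Dana: Grace → Vikram → Emil → Sofia → Harriet → Dana. That is 5 steps up, so Grace is 5 levels below Dana.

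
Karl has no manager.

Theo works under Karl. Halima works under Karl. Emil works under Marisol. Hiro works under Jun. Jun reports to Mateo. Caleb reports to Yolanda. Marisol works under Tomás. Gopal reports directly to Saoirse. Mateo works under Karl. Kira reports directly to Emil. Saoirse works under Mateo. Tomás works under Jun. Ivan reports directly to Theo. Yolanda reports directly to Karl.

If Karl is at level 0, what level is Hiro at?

3

Chain from Hiro up to Karl: Hiro → Jun → Mateo → Karl. That is 3 steps up, so Hiro is 3 levels below Karl.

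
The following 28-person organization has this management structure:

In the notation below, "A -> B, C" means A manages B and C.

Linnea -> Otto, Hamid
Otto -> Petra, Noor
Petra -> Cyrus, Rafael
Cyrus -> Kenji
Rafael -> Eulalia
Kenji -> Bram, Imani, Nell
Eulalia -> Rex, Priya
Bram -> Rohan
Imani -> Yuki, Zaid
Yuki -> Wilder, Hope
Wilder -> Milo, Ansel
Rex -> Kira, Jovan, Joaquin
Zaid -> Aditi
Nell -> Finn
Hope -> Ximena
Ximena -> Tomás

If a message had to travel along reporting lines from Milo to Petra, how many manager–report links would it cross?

6

Milo is in Petra's organization: the chain from Milo up to Petra is Milo → Wilder → Yuki → Imani → Kenji → Cyrus → Petra, which is 6 links.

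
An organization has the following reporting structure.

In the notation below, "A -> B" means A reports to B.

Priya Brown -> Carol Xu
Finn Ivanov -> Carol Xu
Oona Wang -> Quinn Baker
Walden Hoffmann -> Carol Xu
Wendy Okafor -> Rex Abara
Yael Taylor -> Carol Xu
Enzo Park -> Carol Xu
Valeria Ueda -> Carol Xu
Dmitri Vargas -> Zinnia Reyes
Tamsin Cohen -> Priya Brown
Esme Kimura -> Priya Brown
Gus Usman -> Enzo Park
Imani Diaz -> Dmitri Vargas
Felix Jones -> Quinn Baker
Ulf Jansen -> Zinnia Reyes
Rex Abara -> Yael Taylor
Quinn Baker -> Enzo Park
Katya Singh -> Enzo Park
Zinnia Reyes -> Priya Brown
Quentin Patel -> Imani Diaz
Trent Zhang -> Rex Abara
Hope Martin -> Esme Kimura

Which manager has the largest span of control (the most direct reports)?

Carol Xu

Direct-report counts: Carol Xu has 6; Enzo Park has 3; Quinn Baker has 2; Yael Taylor has 1; Rex Abara has 2; Priya Brown has 3; Esme Kimura has 1; Zinnia Reyes has 2; Dmitri Vargas has 1; Imani Diaz has 1. The largest is 6, held by Carol Xu.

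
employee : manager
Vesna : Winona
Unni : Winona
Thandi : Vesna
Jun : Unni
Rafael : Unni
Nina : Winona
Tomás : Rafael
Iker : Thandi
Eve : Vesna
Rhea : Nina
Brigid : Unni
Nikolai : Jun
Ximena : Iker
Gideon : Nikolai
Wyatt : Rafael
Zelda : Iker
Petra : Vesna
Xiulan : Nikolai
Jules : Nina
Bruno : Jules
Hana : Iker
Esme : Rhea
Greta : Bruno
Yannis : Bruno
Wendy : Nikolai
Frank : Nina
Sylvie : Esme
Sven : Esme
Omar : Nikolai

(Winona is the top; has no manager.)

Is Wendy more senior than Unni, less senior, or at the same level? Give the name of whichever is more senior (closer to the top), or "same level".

Wendy is 4 levels below Winona; Unni is 1. Unni is higher.

Unni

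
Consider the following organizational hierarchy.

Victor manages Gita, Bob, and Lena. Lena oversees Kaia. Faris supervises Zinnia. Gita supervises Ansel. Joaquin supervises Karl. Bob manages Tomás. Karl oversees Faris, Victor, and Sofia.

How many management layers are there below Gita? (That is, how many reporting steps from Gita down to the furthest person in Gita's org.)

1

The longest chain under Gita runs Gita → Ansel, which is 1 level below Gita.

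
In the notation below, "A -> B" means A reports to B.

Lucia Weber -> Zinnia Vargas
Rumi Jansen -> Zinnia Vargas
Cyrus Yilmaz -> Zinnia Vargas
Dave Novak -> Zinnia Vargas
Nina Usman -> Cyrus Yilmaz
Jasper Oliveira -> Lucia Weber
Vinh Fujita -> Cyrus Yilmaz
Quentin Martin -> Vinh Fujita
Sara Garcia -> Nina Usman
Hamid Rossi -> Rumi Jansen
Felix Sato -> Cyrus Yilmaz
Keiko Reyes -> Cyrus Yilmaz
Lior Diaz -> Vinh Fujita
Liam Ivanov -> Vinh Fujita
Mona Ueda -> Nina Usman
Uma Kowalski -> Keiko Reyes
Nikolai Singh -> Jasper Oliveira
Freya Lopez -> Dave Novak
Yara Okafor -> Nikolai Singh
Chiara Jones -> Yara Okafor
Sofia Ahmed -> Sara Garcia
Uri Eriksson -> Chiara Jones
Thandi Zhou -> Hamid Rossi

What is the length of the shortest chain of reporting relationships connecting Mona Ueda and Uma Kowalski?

Mona Ueda is 2 levels below Cyrus Yilmaz, and Uma Kowalski is 2 levels below Cyrus Yilmaz (their lowest common manager). The shortest path runs up from Mona Ueda to Cyrus Yilmaz and back down to Uma Kowalski: 2 + 2 = 4 links.

4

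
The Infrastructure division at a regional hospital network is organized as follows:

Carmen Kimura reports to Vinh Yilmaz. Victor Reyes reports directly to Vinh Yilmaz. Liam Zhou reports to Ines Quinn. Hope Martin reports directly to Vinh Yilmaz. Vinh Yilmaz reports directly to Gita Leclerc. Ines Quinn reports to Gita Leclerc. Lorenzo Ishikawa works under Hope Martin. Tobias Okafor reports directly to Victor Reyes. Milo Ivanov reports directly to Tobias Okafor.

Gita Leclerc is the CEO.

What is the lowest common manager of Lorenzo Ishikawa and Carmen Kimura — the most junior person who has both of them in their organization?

Lorenzo Ishikawa's chain of managers is Hope Martin, Vinh Yilmaz, Gita Leclerc. Carmen Kimura's chain of managers is Vinh Yilmaz, Gita Leclerc. The first manager that appears in both chains is Vinh Yilmaz.

Vinh Yilmaz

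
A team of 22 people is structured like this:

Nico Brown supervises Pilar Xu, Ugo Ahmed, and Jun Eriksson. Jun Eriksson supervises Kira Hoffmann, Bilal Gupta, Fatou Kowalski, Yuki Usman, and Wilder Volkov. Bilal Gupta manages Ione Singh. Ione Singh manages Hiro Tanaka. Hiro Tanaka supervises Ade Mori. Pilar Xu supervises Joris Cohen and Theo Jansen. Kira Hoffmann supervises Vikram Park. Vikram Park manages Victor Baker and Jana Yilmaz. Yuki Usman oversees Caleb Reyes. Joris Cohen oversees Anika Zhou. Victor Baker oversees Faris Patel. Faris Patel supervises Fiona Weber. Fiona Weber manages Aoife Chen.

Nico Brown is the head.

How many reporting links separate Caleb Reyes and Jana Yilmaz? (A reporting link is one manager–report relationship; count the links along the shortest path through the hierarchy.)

5

Caleb Reyes is 2 levels below Jun Eriksson, and Jana Yilmaz is 3 levels below Jun Eriksson (their lowest common manager). The shortest path runs up from Caleb Reyes to Jun Eriksson and back down to Jana Yilmaz: 2 + 3 = 5 links.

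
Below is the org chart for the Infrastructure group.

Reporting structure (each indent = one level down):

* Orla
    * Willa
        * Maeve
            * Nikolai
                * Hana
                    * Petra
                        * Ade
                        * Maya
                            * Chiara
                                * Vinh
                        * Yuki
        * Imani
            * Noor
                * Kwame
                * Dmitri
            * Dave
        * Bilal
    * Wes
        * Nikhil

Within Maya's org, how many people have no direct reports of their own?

1

The only person in Maya's organization with no one reporting to them is Vinh. That is 1.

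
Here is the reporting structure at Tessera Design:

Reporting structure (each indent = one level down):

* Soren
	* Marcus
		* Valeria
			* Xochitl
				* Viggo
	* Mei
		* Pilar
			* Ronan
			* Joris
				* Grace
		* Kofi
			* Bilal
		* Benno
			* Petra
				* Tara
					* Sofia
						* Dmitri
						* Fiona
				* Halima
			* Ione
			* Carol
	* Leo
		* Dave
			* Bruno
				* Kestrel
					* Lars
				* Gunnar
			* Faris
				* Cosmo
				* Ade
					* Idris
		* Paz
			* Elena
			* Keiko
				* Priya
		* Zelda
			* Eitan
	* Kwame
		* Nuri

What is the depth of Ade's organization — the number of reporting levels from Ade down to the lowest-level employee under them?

1

The longest chain under Ade runs Ade → Idris, which is 1 level below Ade.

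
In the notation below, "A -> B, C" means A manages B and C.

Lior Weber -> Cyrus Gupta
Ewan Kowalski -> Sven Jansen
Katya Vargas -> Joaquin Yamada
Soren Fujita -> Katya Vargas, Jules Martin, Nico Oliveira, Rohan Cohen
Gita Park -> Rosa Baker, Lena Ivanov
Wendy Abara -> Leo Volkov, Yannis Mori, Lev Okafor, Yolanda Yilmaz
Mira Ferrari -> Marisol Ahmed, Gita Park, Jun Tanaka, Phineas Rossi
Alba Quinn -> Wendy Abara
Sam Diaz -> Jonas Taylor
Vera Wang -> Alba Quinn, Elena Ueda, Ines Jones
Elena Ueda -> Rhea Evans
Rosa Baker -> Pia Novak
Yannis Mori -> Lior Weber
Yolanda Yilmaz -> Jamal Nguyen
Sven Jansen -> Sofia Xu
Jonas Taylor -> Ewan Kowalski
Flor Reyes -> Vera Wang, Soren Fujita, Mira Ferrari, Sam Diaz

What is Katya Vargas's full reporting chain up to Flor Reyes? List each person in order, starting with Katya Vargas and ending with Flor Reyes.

Katya Vargas -> Soren Fujita -> Flor Reyes

Katya Vargas reports to Soren Fujita. Soren Fujita reports to Flor Reyes. Flor Reyes is at the top.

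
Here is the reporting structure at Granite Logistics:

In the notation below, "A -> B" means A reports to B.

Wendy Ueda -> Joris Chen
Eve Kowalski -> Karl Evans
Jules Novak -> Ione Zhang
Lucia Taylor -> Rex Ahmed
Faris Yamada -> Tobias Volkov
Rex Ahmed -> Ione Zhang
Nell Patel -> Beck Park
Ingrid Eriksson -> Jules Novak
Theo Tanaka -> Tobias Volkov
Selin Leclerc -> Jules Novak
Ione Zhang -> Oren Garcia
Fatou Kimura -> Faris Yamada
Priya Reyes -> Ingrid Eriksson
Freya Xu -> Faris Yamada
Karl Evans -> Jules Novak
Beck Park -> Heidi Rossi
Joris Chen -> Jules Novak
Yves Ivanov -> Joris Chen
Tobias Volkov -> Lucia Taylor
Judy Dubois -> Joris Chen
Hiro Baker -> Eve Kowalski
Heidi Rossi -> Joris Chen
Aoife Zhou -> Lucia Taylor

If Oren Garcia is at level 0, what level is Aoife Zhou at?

4

Chain from Aoife Zhou up to Oren Garcia: Aoife Zhou → Lucia Taylor → Rex Ahmed → Ione Zhang → Oren Garcia. That is 4 steps up, so Aoife Zhou is 4 levels below Oren Garcia.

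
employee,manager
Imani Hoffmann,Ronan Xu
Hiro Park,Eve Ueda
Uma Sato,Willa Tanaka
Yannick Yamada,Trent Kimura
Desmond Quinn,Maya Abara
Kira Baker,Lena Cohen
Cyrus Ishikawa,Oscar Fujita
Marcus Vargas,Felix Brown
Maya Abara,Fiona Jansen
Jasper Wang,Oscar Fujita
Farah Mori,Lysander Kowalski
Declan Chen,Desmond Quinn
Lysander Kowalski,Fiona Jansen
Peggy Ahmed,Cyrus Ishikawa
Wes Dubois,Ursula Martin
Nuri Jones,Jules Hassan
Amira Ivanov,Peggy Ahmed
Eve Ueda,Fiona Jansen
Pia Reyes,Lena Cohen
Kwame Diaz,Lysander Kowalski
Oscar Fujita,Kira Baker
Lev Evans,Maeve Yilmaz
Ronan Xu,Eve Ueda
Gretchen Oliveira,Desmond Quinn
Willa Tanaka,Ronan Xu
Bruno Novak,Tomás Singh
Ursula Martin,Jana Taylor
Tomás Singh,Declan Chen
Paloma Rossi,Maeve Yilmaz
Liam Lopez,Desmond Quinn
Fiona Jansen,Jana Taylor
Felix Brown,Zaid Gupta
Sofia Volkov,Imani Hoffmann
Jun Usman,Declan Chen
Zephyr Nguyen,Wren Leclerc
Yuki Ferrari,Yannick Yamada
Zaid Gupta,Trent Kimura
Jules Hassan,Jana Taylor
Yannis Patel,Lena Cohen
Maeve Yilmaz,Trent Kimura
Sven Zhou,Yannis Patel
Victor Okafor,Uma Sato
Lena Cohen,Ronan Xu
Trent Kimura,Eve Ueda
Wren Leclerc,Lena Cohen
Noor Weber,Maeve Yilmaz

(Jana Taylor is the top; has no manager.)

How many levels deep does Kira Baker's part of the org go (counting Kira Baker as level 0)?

4

The longest chain under Kira Baker runs Kira Baker → Oscar Fujita → Cyrus Ishikawa → Peggy Ahmed → Amira Ivanov, which is 4 levels below Kira Baker.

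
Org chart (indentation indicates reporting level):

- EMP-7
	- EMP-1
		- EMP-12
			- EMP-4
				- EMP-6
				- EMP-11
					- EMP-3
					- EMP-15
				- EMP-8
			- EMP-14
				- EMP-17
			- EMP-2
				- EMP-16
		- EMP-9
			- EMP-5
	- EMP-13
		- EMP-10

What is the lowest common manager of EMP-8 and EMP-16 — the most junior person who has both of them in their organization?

EMP-8's chain of managers is EMP-4, EMP-12, EMP-1, EMP-7. EMP-16's chain of managers is EMP-2, EMP-12, EMP-1, EMP-7. The first manager that appears in both chains is EMP-12.

EMP-12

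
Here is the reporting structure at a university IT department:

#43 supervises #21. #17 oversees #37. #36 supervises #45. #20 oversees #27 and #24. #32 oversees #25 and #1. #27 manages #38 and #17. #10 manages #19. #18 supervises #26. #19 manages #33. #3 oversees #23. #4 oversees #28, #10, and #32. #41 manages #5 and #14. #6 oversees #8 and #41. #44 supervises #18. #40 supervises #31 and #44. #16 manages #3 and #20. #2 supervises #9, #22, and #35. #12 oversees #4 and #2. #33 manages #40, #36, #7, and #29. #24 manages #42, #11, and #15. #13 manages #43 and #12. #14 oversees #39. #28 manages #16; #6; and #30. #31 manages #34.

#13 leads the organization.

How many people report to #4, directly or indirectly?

#4 directly manages #28, #10, #32. Under #28: #30, #6, #8, #41, #5, #14, #39, #16, #20, #24, #15, #11, #42, #27, #17, #37, #38, #3, #23 (19). Under #10: #19, #33, #29, #7, #36, #45, #40, #44, #18, #26, #31, #34 (12). Under #32: #1, #25 (2). So #4's organization is 3 direct reports plus everyone under them: 20 + 13 + 3 = 36.

36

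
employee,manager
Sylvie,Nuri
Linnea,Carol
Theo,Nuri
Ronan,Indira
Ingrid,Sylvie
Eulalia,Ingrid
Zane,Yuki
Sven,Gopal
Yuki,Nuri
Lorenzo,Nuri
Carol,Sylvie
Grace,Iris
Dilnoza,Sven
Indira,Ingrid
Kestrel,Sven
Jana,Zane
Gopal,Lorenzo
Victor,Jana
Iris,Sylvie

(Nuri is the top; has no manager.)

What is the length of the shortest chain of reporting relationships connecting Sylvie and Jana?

Sylvie is 1 level below Nuri, and Jana is 3 levels below Nuri (their lowest common manager). The shortest path runs up from Sylvie to Nuri and back down to Jana: 1 + 3 = 4 links.

4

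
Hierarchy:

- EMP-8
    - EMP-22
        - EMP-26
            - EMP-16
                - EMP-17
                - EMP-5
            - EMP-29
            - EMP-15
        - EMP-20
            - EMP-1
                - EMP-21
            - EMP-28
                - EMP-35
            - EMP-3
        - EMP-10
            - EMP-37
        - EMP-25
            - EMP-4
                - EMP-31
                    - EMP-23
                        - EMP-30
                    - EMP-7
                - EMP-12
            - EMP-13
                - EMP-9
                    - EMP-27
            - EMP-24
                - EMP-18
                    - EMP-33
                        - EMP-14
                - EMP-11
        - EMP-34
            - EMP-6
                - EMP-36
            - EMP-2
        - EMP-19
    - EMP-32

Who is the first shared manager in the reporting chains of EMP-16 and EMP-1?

EMP-22

EMP-16's chain of managers is EMP-26, EMP-22, EMP-8. EMP-1's chain of managers is EMP-20, EMP-22, EMP-8. The first manager that appears in both chains is EMP-22.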